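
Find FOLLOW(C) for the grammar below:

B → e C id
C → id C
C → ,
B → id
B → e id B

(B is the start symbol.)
To compute FOLLOW(C), find every occurrence of C on a right-hand side N → α C β: add FIRST(β) \ {ε}, and if β is empty or nullable also add FOLLOW(N). Iterate to a fixed point.

In B → e C id: C is followed by id, add FIRST(id) \ {ε} = { 'id' }
In C → id C: C is at the end; this adds FOLLOW(C) to itself — nothing new

Taking the union: FOLLOW(C) = { 'id' }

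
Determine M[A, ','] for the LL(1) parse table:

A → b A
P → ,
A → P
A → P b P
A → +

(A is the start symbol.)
To find M[A, ','], we find productions for A where ',' is in the predict set (PREDICT(N → α) = (FIRST(α) \ {ε}) ∪ (FOLLOW(N) if α ⇒* ε)).

Relevant sets:
  FIRST(P) = { ',' }

A → b A: PREDICT = { 'b' }
A → P: PREDICT = { ',' }
  ',' is in predict set, so this production goes in M[A, ',']
A → P b P: PREDICT = { ',' }
  ',' is in predict set, so this production goes in M[A, ',']
A → +: PREDICT = { '+' }

M[A, ','] = A → P, A → P b P  (a multiply-defined cell — the grammar is not LL(1))

Answer: A → P, A → P b P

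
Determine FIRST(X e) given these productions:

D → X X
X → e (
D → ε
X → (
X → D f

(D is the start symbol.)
FIRST sets of the non-terminals involved (from the grammar, by fixed-point iteration):
  FIRST(X) = { '(', 'e', 'f' }

To compute FIRST(X e), process the symbols left to right:
Symbol X is a non-terminal. Add FIRST(X) \ {ε} = { '(', 'e', 'f' }
X is not nullable (ε ∉ FIRST(X)), so stop here.
FIRST(X e) = { '(', 'e', 'f' }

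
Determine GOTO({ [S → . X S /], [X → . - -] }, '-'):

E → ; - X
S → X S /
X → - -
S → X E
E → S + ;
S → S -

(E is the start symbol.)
GOTO(I, '-') = CLOSURE({ [A → αX.β] : [A → α.Xβ] ∈ I, X = '-' })

Items with dot before '-', with the dot advanced:
  [X → . - -] → [X → - . -]
Closure adds nothing (no advanced item has the dot before a non-terminal).

GOTO = { [X → - . -] }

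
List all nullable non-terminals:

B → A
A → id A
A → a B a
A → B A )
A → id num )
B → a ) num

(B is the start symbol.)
None

A non-terminal is nullable if it can derive ε (the empty string): either it has an ε-production, or it has a production whose right-hand side consists entirely of nullable non-terminals.

There are no ε-productions, so no non-terminal can derive ε.
No non-terminals are nullable.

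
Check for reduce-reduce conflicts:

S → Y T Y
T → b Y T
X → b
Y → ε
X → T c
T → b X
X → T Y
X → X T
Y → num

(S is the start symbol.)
Augment with S' → S and build the canonical LR(0) collection (I0 = CLOSURE({[S' → . S]}), then GOTO on every symbol after a dot until no new states appear). It has 15 states:
  I0: { [S → . Y T Y], [S' → . S], [Y → . num], [Y → .] }  — shift, reduce
  I1: { [S' → S .] }  — accept
  I2: { [S → Y . T Y], [T → . b X], [T → . b Y T] }  — shift
  I3: { [Y → num .] }  — reduce
  I4: { [S → Y T . Y], [Y → . num], [Y → .] }  — shift, reduce
  I5: { [T → . b X], [T → . b Y T], [T → b . X], [T → b . Y T], [X → . T Y], [X → . T c], [X → . X T], [X → . b], [Y → . num], [Y → .] }  — shift, reduce
  I6: { [X → T . Y], [X → T . c], [Y → . num], [Y → .] }  — shift, reduce
  I7: { [T → . b X], [T → . b Y T], [T → b X .], [X → X . T] }  — shift, reduce
  I8: { [T → . b X], [T → . b Y T], [T → b Y . T] }  — shift
  I9: { [T → . b X], [T → . b Y T], [T → b . X], [T → b . Y T], [X → . T Y], [X → . T c], [X → . X T], [X → . b], [X → b .], [Y → . num], [Y → .] }  — shift, 2 reduces
  I10: { [T → b Y T .] }  — reduce
  I11: { [X → X T .] }  — reduce
  I12: { [X → T Y .] }  — reduce
  I13: { [X → T c .] }  — reduce
  I14: { [S → Y T Y .] }  — reduce

I9 contains complete items [X → b .], [Y → .] — reduce-reduce conflict.

Answer: Yes — I9: [X → b .] vs [Y → .]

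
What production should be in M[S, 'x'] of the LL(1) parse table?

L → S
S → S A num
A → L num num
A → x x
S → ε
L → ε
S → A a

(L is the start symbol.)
S → S A num, S → ε, S → A a

To find M[S, 'x'], we find productions for S where 'x' is in the predict set (PREDICT(N → α) = (FIRST(α) \ {ε}) ∪ (FOLLOW(N) if α ⇒* ε)).

Relevant sets:
  FIRST(S) = { 'num', 'x', ε }
  FIRST(A) = { 'num', 'x' }
  FOLLOW(S) = { $, 'num', 'x' }

S → S A num: PREDICT = { 'num', 'x' }
  'x' is in predict set, so this production goes in M[S, 'x']
S → ε: PREDICT = { $, 'num', 'x' }
  'x' is in predict set, so this production goes in M[S, 'x']
S → A a: PREDICT = { 'num', 'x' }
  'x' is in predict set, so this production goes in M[S, 'x']

M[S, 'x'] = S → S A num, S → ε, S → A a  (a multiply-defined cell — the grammar is not LL(1))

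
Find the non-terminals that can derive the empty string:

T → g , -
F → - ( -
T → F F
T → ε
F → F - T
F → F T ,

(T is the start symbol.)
A non-terminal is nullable if it can derive ε (the empty string): either it has an ε-production, or it has a production whose right-hand side consists entirely of nullable non-terminals.

ε-productions: T → ε
So T is immediately nullable.
No further non-terminal can be added: every production for the remaining non-terminals contains a terminal or a non-nullable non-terminal.
Nullable = { 'T' }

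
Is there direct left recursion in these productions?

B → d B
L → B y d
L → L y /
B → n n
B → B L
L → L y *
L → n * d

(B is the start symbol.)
Direct left recursion occurs when N → N α for some non-terminal N (the right-hand side begins with the left-hand side itself).

B → d B: starts with d
L → B y d: starts with B
L → L y /: LEFT RECURSIVE (starts with L)
B → n n: starts with n
B → B L: LEFT RECURSIVE (starts with B)
L → L y *: LEFT RECURSIVE (starts with L)
L → n * d: starts with n

The grammar has direct left recursion on: L, B.

Answer: Yes, L, B are left-recursive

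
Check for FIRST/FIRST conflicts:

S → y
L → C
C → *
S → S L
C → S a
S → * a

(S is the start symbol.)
Yes. S → y / S → S L on { 'y' }; S → S L / S → '*' a on { '*' }; C → '*' / C → S a on { '*' }

A FIRST/FIRST conflict occurs when two productions N → α and N → β for the same non-terminal have FIRST(α) ∩ FIRST(β) ≠ ∅ (with ε ∈ FIRST of a nullable right-hand side, so two nullable alternatives also conflict).

FIRST sets of the non-terminals at (or reachable through a nullable prefix from) the front of some alternative:
  FIRST(S) = { '*', 'y' }

Productions for S:
  S → y: FIRST = { 'y' }
  S → S L: FIRST = { '*', 'y' }
  S → * a: FIRST = { '*' }
Productions for C:
  C → *: FIRST = { '*' }
  C → S a: FIRST = { '*', 'y' }
L has only one production, so no FIRST/FIRST conflict is possible there.

Conflict for S: S → y and S → S L
  Overlap: { 'y' }
Conflict for S: S → S L and S → * a
  Overlap: { '*' }
Conflict for C: C → * and C → S a
  Overlap: { '*' }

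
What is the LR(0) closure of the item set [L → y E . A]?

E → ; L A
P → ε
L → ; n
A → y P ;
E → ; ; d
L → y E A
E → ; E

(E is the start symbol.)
To compute CLOSURE, for each item [A → α.Bβ] where B is a non-terminal, add [B → .γ] for all productions B → γ; repeat for the newly added items until nothing changes.

Start with: [L → y E . A]
  [L → y E . A] has the dot before A: add [A → . y P ;]
No further items can be added.

CLOSURE = { [A → . y P ;], [L → y E . A] }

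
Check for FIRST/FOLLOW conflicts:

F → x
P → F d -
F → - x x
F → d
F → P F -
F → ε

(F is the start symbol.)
Yes. F → '-' x x with FOLLOW(F) on { '-' }; F → d with FOLLOW(F) on { 'd' }; F → P F '-' with FOLLOW(F) on { '-', 'd' }

A FIRST/FOLLOW conflict occurs when a non-terminal N has a nullable alternative N → β (β ⇒* ε) and another alternative N → α with FIRST(α) ∩ FOLLOW(N) ≠ ∅: on such a lookahead the parser cannot decide between expanding α and letting N vanish via β.

Nullable non-terminals: F.
FIRST sets used below: FIRST(P) = { '-', 'd', 'x' }

F: nullable alternative(s) F → ε; FOLLOW(F) = { $, '-', 'd' }
  F → x: FIRST \ {ε} = { 'x' } — disjoint from FOLLOW(F)
  F → - x x: FIRST \ {ε} = { '-' } — overlaps FOLLOW(F) on { '-' }: CONFLICT
  F → d: FIRST \ {ε} = { 'd' } — overlaps FOLLOW(F) on { 'd' }: CONFLICT
  F → P F -: FIRST \ {ε} = { '-', 'd', 'x' } — overlaps FOLLOW(F) on { '-', 'd' }: CONFLICT
  F → ε: FIRST \ {ε} = { } — this is the only nullable alternative, skip

P has no nullable alternative, so no FIRST/FOLLOW check is needed there.

So the grammar has 3 FIRST/FOLLOW conflicts (marked CONFLICT above).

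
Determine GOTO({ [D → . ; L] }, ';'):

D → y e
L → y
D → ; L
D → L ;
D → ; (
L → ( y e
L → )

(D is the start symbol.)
GOTO(I, ';') = CLOSURE({ [A → αX.β] : [A → α.Xβ] ∈ I, X = ';' })

Items with dot before ';', with the dot advanced:
  [D → . ; L] → [D → ; . L]
Closure of the advanced items:
  [D → ; . L] has the dot before L: add [L → . y], [L → . ( y e], [L → . )]

GOTO = { [D → ; . L], [L → . ( y e], [L → . )], [L → . y] }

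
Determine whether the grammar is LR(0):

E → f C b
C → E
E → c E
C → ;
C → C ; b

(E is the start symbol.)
Yes, the grammar is LR(0)

A grammar is LR(0) if no state in the canonical LR(0) collection has:
  - both a shift item (dot before a terminal) and a complete item (shift-reduce conflict), or
  - two or more complete items (reduce-reduce conflict; the accept item [E' → E .] counts as a complete item here).

Augment with E' → E and build the canonical LR(0) collection (I0 = CLOSURE({[E' → . E]}), then GOTO on every symbol after a dot until no new states appear). It has 11 states:
  I0: { [E → . c E], [E → . f C b], [E' → . E] }  — shift
  I1: { [E' → E .] }  — accept
  I2: { [E → . c E], [E → . f C b], [E → c . E] }  — shift
  I3: { [C → . ;], [C → . C ; b], [C → . E], [E → . c E], [E → . f C b], [E → f . C b] }  — shift
  I4: { [C → ; .] }  — reduce
  I5: { [C → C . ; b], [E → f C . b] }  — shift
  I6: { [C → E .] }  — reduce
  I7: { [C → C ; . b] }  — shift
  I8: { [E → f C b .] }  — reduce
  I9: { [C → C ; b .] }  — reduce
  I10: { [E → c E .] }  — reduce

Every state is either a pure shift/goto state or contains exactly one complete item and nothing to shift — no conflicts. The grammar is LR(0).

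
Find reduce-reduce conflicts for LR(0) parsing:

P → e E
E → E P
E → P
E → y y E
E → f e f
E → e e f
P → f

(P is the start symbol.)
A reduce-reduce conflict occurs when an LR(0) state has two complete items [A → α .] and [B → β .] — both call for a reduction, and with no lookahead the parser cannot choose between them.

Augment with P' → P and build the canonical LR(0) collection (I0 = CLOSURE({[P' → . P]}), then GOTO on every symbol after a dot until no new states appear). It has 16 states:
  I0: { [P → . e E], [P → . f], [P' → . P] }  — shift
  I1: { [P' → P .] }  — accept
  I2: { [E → . E P], [E → . P], [E → . e e f], [E → . f e f], [E → . y y E], [P → . e E], [P → . f], [P → e . E] }  — shift
  I3: { [P → f .] }  — reduce
  I4: { [E → E . P], [P → . e E], [P → . f], [P → e E .] }  — shift, reduce
  I5: { [E → P .] }  — reduce
  I6: { [E → . E P], [E → . P], [E → . e e f], [E → . f e f], [E → . y y E], [E → e . e f], [P → . e E], [P → . f], [P → e . E] }  — shift
  I7: { [E → f . e f], [P → f .] }  — shift, reduce
  I8: { [E → y . y E] }  — shift
  I9: { [E → . E P], [E → . P], [E → . e e f], [E → . f e f], [E → . y y E], [E → y y . E], [P → . e E], [P → . f] }  — shift
  I10: { [E → E . P], [E → y y E .], [P → . e E], [P → . f] }  — shift, reduce
  I11: { [E → E P .] }  — reduce
  I12: { [E → f e . f] }  — shift
  I13: { [E → f e f .] }  — reduce
  I14: { [E → . E P], [E → . P], [E → . e e f], [E → . f e f], [E → . y y E], [E → e . e f], [E → e e . f], [P → . e E], [P → . f], [P → e . E] }  — shift
  I15: { [E → e e f .], [E → f . e f], [P → f .] }  — shift, 2 reduces

I15 contains complete items [E → e e f .], [P → f .] — reduce-reduce conflict.

Answer: Yes — I15: [E → e e f .] vs [P → f .]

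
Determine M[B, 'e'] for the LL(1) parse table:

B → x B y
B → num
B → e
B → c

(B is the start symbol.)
To find M[B, 'e'], we find productions for B where 'e' is in the predict set (PREDICT(N → α) = (FIRST(α) \ {ε}) ∪ (FOLLOW(N) if α ⇒* ε)).

B → x B y: PREDICT = { 'x' }
B → num: PREDICT = { 'num' }
B → e: PREDICT = { 'e' }
  'e' is in predict set, so this production goes in M[B, 'e']
B → c: PREDICT = { 'c' }

M[B, 'e'] = B → e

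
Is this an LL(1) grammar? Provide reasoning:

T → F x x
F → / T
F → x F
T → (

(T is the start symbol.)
Relevant sets:
  FIRST(F) = { '/', 'x' }

For T:
  PREDICT(T → F x x) = { '/', 'x' }
  PREDICT(T → '(') = { '(' }
For F:
  PREDICT(F → '/' T) = { '/' }
  PREDICT(F → x F) = { 'x' }

All predict sets are disjoint. The grammar IS LL(1).

Answer: Yes, the grammar is LL(1).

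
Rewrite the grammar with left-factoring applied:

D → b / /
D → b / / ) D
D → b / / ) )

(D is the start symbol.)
D → b / / D'
D' → ε
D' → ) D''
D'' → D
D'' → )

Left-factoring transforms A → αβ₁ | αβ₂ into A → αA' and A' → β₁ | β₂
(α is the longest common prefix among the alternatives). Repeat until
no nonterminal has two alternatives with a common prefix.

Round 1: D has alternatives sharing prefix 'b / /'. Introduce D': D → b / / D'
  Add: D' → ε
  Add: D' → ) D
  Add: D' → ) )

Round 2: D' has alternatives sharing prefix ')'. Introduce D'': D' → ) D''
  Add: D'' → D
  Add: D'' → )

No remaining common prefixes — done.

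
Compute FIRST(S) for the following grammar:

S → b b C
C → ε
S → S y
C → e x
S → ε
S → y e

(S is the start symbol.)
{ 'b', 'y', ε }

To compute FIRST(S), examine every production with S on the left-hand side, reading each right-hand side left to right until a non-nullable symbol is reached.

From S → b b C:
  - b is a terminal: add 'b' and stop
From S → S y:
  - S is the symbol being defined: contributes nothing new
    S is nullable, so continue to the next symbol
  - y is a terminal: add 'y' and stop
From S → ε:
  - ε-production, so ε ∈ FIRST(S)
From S → y e:
  - y is a terminal: add 'y' and stop

Collecting: FIRST(S) = { 'b', 'y', ε }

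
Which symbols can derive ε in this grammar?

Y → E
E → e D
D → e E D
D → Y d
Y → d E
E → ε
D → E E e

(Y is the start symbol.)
A non-terminal is nullable if it can derive ε (the empty string): either it has an ε-production, or it has a production whose right-hand side consists entirely of nullable non-terminals.

ε-productions: E → ε
So E is immediately nullable.
Y → E: every symbol on the right is nullable, so Y is nullable too.
No further non-terminal can be added: every production for the remaining non-terminals contains a terminal or a non-nullable non-terminal.
Nullable = { 'E', 'Y' }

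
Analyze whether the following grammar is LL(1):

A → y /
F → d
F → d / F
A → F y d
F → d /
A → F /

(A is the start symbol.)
A grammar is LL(1) if for each non-terminal N with multiple productions, the predict sets of those productions are pairwise disjoint, where PREDICT(N → α) = (FIRST(α) \ {ε}) ∪ (FOLLOW(N) if α ⇒* ε).

Relevant sets:
  FIRST(F) = { 'd' }

For A:
  PREDICT(A → y '/') = { 'y' }
  PREDICT(A → F y d) = { 'd' }
  PREDICT(A → F '/') = { 'd' }
For F:
  PREDICT(F → d) = { 'd' }
  PREDICT(F → d '/' F) = { 'd' }
  PREDICT(F → d '/') = { 'd' }

Conflict found: Predict set conflict for A: { 'd' }
The grammar is NOT LL(1).

Answer: No. Predict set conflict for A: { 'd' }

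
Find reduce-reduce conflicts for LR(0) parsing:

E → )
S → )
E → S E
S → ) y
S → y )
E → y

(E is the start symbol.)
Yes — I1: [E → ) .] vs [S → ) .]

A reduce-reduce conflict occurs when an LR(0) state has two complete items [A → α .] and [B → β .] — both call for a reduction, and with no lookahead the parser cannot choose between them.

Augment with E' → E and build the canonical LR(0) collection (I0 = CLOSURE({[E' → . E]}), then GOTO on every symbol after a dot until no new states appear). It has 8 states:
  I0: { [E → . )], [E → . S E], [E → . y], [E' → . E], [S → . ) y], [S → . )], [S → . y )] }  — shift
  I1: { [E → ) .], [S → ) . y], [S → ) .] }  — shift, 2 reduces
  I2: { [E' → E .] }  — accept
  I3: { [E → . )], [E → . S E], [E → . y], [E → S . E], [S → . ) y], [S → . )], [S → . y )] }  — shift
  I4: { [E → y .], [S → y . )] }  — shift, reduce
  I5: { [S → y ) .] }  — reduce
  I6: { [E → S E .] }  — reduce
  I7: { [S → ) y .] }  — reduce

I1 contains complete items [E → ) .], [S → ) .] — reduce-reduce conflict.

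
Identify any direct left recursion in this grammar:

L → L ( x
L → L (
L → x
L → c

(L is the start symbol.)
Yes, L is left-recursive

Direct left recursion occurs when N → N α for some non-terminal N (the right-hand side begins with the left-hand side itself).

L → L ( x: LEFT RECURSIVE (starts with L)
L → L (: LEFT RECURSIVE (starts with L)
L → x: starts with x
L → c: starts with c

The grammar has direct left recursion on: L.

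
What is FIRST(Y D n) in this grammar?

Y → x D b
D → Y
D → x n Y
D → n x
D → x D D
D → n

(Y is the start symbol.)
FIRST sets of the non-terminals involved (from the grammar, by fixed-point iteration):
  FIRST(Y) = { 'x' }

To compute FIRST(Y D n), process the symbols left to right:
Symbol Y is a non-terminal. Add FIRST(Y) \ {ε} = { 'x' }
Y is not nullable (ε ∉ FIRST(Y)), so stop here.
FIRST(Y D n) = { 'x' }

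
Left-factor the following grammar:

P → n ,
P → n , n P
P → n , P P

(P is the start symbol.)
P → n , P'
P' → ε
P' → n P
P' → P P

Left-factoring transforms A → αβ₁ | αβ₂ into A → αA' and A' → β₁ | β₂
(α is the longest common prefix among the alternatives). Repeat until
no nonterminal has two alternatives with a common prefix.

Round 1: P has alternatives sharing prefix 'n ,'. Introduce P': P → n , P'
  Add: P' → ε
  Add: P' → n P
  Add: P' → P P

No remaining common prefixes — done.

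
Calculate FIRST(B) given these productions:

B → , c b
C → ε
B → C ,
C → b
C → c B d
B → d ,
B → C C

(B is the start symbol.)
{ ',', 'b', 'c', 'd', ε }

To compute FIRST(B), examine every production with B on the left-hand side, reading each right-hand side left to right until a non-nullable symbol is reached.

FIRST sets of the other non-terminals involved (by the same procedure, iterated to a fixed point):
  FIRST(C) = { 'b', 'c', ε }

From B → , c b:
  - ',' is a terminal: add ',' and stop
From B → C ,:
  - C is a non-terminal: add FIRST(C) \ {ε} = { 'b', 'c' }
    C is nullable, so continue to the next symbol
  - ',' is a terminal: add ',' and stop
From B → d ,:
  - d is a terminal: add 'd' and stop
From B → C C:
  - C is a non-terminal: add FIRST(C) \ {ε} = { 'b', 'c' }
    C is nullable, so continue to the next symbol
  - C is a non-terminal: add FIRST(C) \ {ε} = { 'b', 'c' }
    C is nullable and nothing follows, so the whole right-hand side can vanish: ε ∈ FIRST(B)

Collecting: FIRST(B) = { ',', 'b', 'c', 'd', ε }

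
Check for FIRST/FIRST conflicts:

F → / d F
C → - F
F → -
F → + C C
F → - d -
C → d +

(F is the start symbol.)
Yes. F → '-' / F → '-' d '-' on { '-' }

A FIRST/FIRST conflict occurs when two productions N → α and N → β for the same non-terminal have FIRST(α) ∩ FIRST(β) ≠ ∅ (with ε ∈ FIRST of a nullable right-hand side, so two nullable alternatives also conflict).

Productions for F:
  F → / d F: FIRST = { '/' }
  F → -: FIRST = { '-' }
  F → + C C: FIRST = { '+' }
  F → - d -: FIRST = { '-' }
Productions for C:
  C → - F: FIRST = { '-' }
  C → d +: FIRST = { 'd' }

Conflict for F: F → - and F → - d -
  Overlap: { '-' }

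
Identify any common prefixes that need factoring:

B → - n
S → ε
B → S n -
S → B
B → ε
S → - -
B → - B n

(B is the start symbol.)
Yes, B has productions with common prefix '-'

Left-factoring is needed when two productions for the same non-terminal
share a common prefix on the right-hand side.

Productions for B:
  B → - n
  B → S n -
  B → ε
  B → - B n
Productions for S:
  S → ε
  S → B
  S → - -

Found common prefix '-' in productions for B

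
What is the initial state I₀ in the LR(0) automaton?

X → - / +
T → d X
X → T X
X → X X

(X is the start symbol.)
{ [T → . d X], [X → . - / +], [X → . T X], [X → . X X], [X' → . X] }

First, augment the grammar with X' → X
I₀ = CLOSURE({ [X' → . X] }):
  [X' → . X] has the dot before X: add [X → . - / +], [X → . T X], [X → . X X]
  [X → . T X] has the dot before T: add [T → . d X]
No further items can be added.

I₀ = { [T → . d X], [X → . - / +], [X → . T X], [X → . X X], [X' → . X] }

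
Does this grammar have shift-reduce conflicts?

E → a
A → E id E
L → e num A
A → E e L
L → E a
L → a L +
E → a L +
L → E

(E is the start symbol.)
Yes — I2: [E → a .] vs [E → . a]; I3: [L → E .] vs [L → E . a]; I5: [E → a .] vs [E → . a]

A shift-reduce conflict occurs when an LR(0) state has both:
  - a complete (reduce) item [A → α .] (dot at the end), and
  - a shift item [B → β . c γ] (dot before a terminal).

Augment with E' → E and build the canonical LR(0) collection (I0 = CLOSURE({[E' → . E]}), then GOTO on every symbol after a dot until no new states appear). It has 18 states:
  I0: { [E → . a L +], [E → . a], [E' → . E] }  — shift
  I1: { [E' → E .] }  — accept
  I2: { [E → . a L +], [E → . a], [E → a . L +], [E → a .], [L → . E a], [L → . E], [L → . a L +], [L → . e num A] }  — shift, reduce
  I3: { [L → E . a], [L → E .] }  — shift, reduce
  I4: { [E → a L . +] }  — shift
  I5: { [E → . a L +], [E → . a], [E → a . L +], [E → a .], [L → . E a], [L → . E], [L → . a L +], [L → . e num A], [L → a . L +] }  — shift, reduce
  I6: { [L → e . num A] }  — shift
  I7: { [A → . E e L], [A → . E id E], [E → . a L +], [E → . a], [L → e num . A] }  — shift
  I8: { [L → e num A .] }  — reduce
  I9: { [A → E . e L], [A → E . id E] }  — shift
  I10: { [A → E e . L], [E → . a L +], [E → . a], [L → . E a], [L → . E], [L → . a L +], [L → . e num A] }  — shift
  I11: { [A → E id . E], [E → . a L +], [E → . a] }  — shift
  I12: { [A → E id E .] }  — reduce
  I13: { [A → E e L .] }  — reduce
  I14: { [E → a L . +], [L → a L . +] }  — shift
  I15: { [E → a L + .], [L → a L + .] }  — 2 reduces
  I16: { [E → a L + .] }  — reduce
  I17: { [L → E a .] }  — reduce

I2 contains reduce item [E → a .] and shift items [E → . a], [E → . a L +], [L → . a L +], [L → . e num A] — shift-reduce conflict.
I3 contains reduce item [L → E .] and shift item [L → E . a] — shift-reduce conflict.
I5 contains reduce item [E → a .] and shift items [E → . a], [E → . a L +], [L → . a L +], [L → . e num A] — shift-reduce conflict.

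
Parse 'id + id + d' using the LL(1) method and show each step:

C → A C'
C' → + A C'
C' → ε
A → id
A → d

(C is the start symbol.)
LL(1) parsing maintains a stack (initially the start symbol over $) and the input. At each step: if the stack top is a terminal, match it against the current input token; if it is a non-terminal N, replace it with the RHS of M[N, lookahead] (the unique production whose predict set contains the lookahead).

Stack is shown with the top on the left.

Stack     Input          Action
-------------------------------
C $       id + id + d $  output C → A C'
A C' $    id + id + d $  output A → id
id C' $   id + id + d $  match 'id'
C' $      + id + d $     output C' → + A C'
+ A C' $  + id + d $     match '+'
A C' $    id + d $       output A → id
id C' $   id + d $       match 'id'
C' $      + d $          output C' → + A C'
+ A C' $  + d $          match '+'
A C' $    d $            output A → d
d C' $    d $            match 'd'
C' $      $              output C' → ε
$         $              accept

The string is accepted.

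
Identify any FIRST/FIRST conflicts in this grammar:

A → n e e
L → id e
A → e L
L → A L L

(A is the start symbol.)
No FIRST/FIRST conflicts.

FIRST sets of the non-terminals at (or reachable through a nullable prefix from) the front of some alternative:
  FIRST(A) = { 'e', 'n' }

Productions for A:
  A → n e e: FIRST = { 'n' }
  A → e L: FIRST = { 'e' }
Productions for L:
  L → id e: FIRST = { 'id' }
  L → A L L: FIRST = { 'e', 'n' }

All alternatives of each non-terminal have pairwise disjoint FIRST sets.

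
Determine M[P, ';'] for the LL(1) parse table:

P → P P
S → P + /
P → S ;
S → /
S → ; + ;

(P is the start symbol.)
To find M[P, ';'], we find productions for P where ';' is in the predict set (PREDICT(N → α) = (FIRST(α) \ {ε}) ∪ (FOLLOW(N) if α ⇒* ε)).

Relevant sets:
  FIRST(P) = { '/', ';' }
  FIRST(S) = { '/', ';' }

P → P P: PREDICT = { '/', ';' }
  ';' is in predict set, so this production goes in M[P, ';']
P → S ;: PREDICT = { '/', ';' }
  ';' is in predict set, so this production goes in M[P, ';']

M[P, ';'] = P → P P, P → S ;  (a multiply-defined cell — the grammar is not LL(1))

Answer: P → P P, P → S ;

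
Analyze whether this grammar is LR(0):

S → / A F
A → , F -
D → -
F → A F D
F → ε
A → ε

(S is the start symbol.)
Augment with S' → S and build the canonical LR(0) collection (I0 = CLOSURE({[S' → . S]}), then GOTO on every symbol after a dot until no new states appear). It has 12 states:
  I0: { [S → . / A F], [S' → . S] }  — shift
  I1: { [A → . , F -], [A → .], [S → / . A F] }  — shift, reduce
  I2: { [S' → S .] }  — accept
  I3: { [A → , . F -], [A → . , F -], [A → .], [F → . A F D], [F → .] }  — shift, 2 reduces
  I4: { [A → . , F -], [A → .], [F → . A F D], [F → .], [S → / A . F] }  — shift, 2 reduces
  I5: { [A → . , F -], [A → .], [F → . A F D], [F → .], [F → A . F D] }  — shift, 2 reduces
  I6: { [S → / A F .] }  — reduce
  I7: { [D → . -], [F → A F . D] }  — shift
  I8: { [D → - .] }  — reduce
  I9: { [F → A F D .] }  — reduce
  I10: { [A → , F . -] }  — shift
  I11: { [A → , F - .] }  — reduce

Conflict in state I1:
  Shift-reduce conflict between [A → .] and [A → . , F -]
So the grammar is NOT LR(0).

Answer: No. Shift-reduce conflict between [A → .] and [A → . , F -]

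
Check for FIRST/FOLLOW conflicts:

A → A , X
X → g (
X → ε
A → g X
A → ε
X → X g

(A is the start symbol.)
Nullable non-terminals: A, X.
FIRST sets used below: FIRST(A) = { ',', 'g', ε }, FIRST(X) = { 'g', ε }

A: nullable alternative(s) A → ε; FOLLOW(A) = { $, ',' }
  A → A , X: FIRST \ {ε} = { ',', 'g' } — overlaps FOLLOW(A) on { ',' }: CONFLICT
  A → g X: FIRST \ {ε} = { 'g' } — disjoint from FOLLOW(A)
  A → ε: FIRST \ {ε} = { } — this is the only nullable alternative, skip

X: nullable alternative(s) X → ε; FOLLOW(X) = { $, ',', 'g' }
  X → g (: FIRST \ {ε} = { 'g' } — overlaps FOLLOW(X) on { 'g' }: CONFLICT
  X → ε: FIRST \ {ε} = { } — this is the only nullable alternative, skip
  X → X g: FIRST \ {ε} = { 'g' } — overlaps FOLLOW(X) on { 'g' }: CONFLICT

So the grammar has 3 FIRST/FOLLOW conflicts (marked CONFLICT above).

Answer: Yes. A → A ',' X with FOLLOW(A) on { ',' }; X → g '(' with FOLLOW(X) on { 'g' }; X → X g with FOLLOW(X) on { 'g' }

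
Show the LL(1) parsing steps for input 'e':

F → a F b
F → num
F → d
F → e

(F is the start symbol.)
Stack is shown with the top on the left.

Stack  Input  Action
--------------------
F $    e $    output F → e
e $    e $    match 'e'
$      $      accept

The string is accepted.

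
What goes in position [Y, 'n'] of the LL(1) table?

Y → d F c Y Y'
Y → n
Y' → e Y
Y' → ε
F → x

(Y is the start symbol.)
To find M[Y, 'n'], we find productions for Y where 'n' is in the predict set (PREDICT(N → α) = (FIRST(α) \ {ε}) ∪ (FOLLOW(N) if α ⇒* ε)).

Y → d F c Y Y': PREDICT = { 'd' }
Y → n: PREDICT = { 'n' }
  'n' is in predict set, so this production goes in M[Y, 'n']

M[Y, 'n'] = Y → n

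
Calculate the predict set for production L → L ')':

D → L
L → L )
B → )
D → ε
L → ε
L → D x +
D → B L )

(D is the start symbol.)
{ ')', 'x' }

PREDICT(L → L ')') = (FIRST(RHS) \ {ε}) ∪ (FOLLOW(L) if ε ∈ FIRST(RHS), i.e. RHS ⇒* ε)
FIRST(L) = { ')', 'x', ε }
FIRST(L ')') = { ')', 'x' }
ε ∉ FIRST(L ')'), so FOLLOW(L) is not added.
PREDICT(L → L ')') = { ')', 'x' }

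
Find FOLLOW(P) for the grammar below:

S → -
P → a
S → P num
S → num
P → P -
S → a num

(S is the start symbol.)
To compute FOLLOW(P), find every occurrence of P on a right-hand side N → α P β: add FIRST(β) \ {ε}, and if β is empty or nullable also add FOLLOW(N). Iterate to a fixed point.

In S → P num: P is followed by num, add FIRST(num) \ {ε} = { 'num' }
In P → P -: P is followed by '-', add FIRST('-') \ {ε} = { '-' }

Taking the union: FOLLOW(P) = { '-', 'num' }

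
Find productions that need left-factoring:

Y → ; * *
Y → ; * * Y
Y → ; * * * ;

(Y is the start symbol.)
Yes, Y has productions with common prefix '; * *'

Left-factoring is needed when two productions for the same non-terminal
share a common prefix on the right-hand side.

Productions for Y:
  Y → ; * *
  Y → ; * * Y
  Y → ; * * * ;

Found common prefix '; * *' in productions for Y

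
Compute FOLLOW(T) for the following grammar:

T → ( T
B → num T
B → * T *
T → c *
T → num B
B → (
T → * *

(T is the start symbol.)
{ $, '*' }

To compute FOLLOW(T), find every occurrence of T on a right-hand side N → α T β: add FIRST(β) \ {ε}, and if β is empty or nullable also add FOLLOW(N). Iterate to a fixed point.

T is the start symbol, so $ ∈ FOLLOW(T).
In T → ( T: T is at the end; this adds FOLLOW(T) to itself — nothing new
In B → num T: T is at the end, add FOLLOW(B)
In B → * T *: T is followed by '*', add FIRST('*') \ {ε} = { '*' }

The FOLLOW sets referred to above (computed the same way, to a fixed point):
  FOLLOW(B) = { $, '*' }

Taking the union: FOLLOW(T) = { $, '*' }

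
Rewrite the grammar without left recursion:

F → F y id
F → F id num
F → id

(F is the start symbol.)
F is directly left-recursive. The standard transformation for
  A → A α₁ | ... | A α_m | β₁ | ... | β_n
is
  A  → β₁ A' | ... | β_n A'
  A' → α₁ A' | ... | α_m A' | ε

F → id becomes F → id F'
F → F y id becomes F' → y id F'
F → F id num becomes F' → id num F'
Add F' → ε

Resulting grammar:
F → id F'
F' → y id F'
F' → id num F'
F' → ε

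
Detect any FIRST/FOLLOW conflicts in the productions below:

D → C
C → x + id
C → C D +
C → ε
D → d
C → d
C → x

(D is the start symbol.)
A FIRST/FOLLOW conflict occurs when a non-terminal N has a nullable alternative N → β (β ⇒* ε) and another alternative N → α with FIRST(α) ∩ FOLLOW(N) ≠ ∅: on such a lookahead the parser cannot decide between expanding α and letting N vanish via β.

Nullable non-terminals: C, D.
FIRST sets used below: FIRST(C) = { '+', 'd', 'x', ε }, FIRST(D) = { '+', 'd', 'x', ε }

C: nullable alternative(s) C → ε; FOLLOW(C) = { $, '+', 'd', 'x' }
  C → x + id: FIRST \ {ε} = { 'x' } — overlaps FOLLOW(C) on { 'x' }: CONFLICT
  C → C D +: FIRST \ {ε} = { '+', 'd', 'x' } — overlaps FOLLOW(C) on { '+', 'd', 'x' }: CONFLICT
  C → ε: FIRST \ {ε} = { } — this is the only nullable alternative, skip
  C → d: FIRST \ {ε} = { 'd' } — overlaps FOLLOW(C) on { 'd' }: CONFLICT
  C → x: FIRST \ {ε} = { 'x' } — overlaps FOLLOW(C) on { 'x' }: CONFLICT

D: nullable alternative(s) D → C; FOLLOW(D) = { $, '+' }
  D → C: FIRST \ {ε} = { '+', 'd', 'x' } — this is the only nullable alternative, skip
  D → d: FIRST \ {ε} = { 'd' } — disjoint from FOLLOW(D)

So the grammar has 4 FIRST/FOLLOW conflicts (marked CONFLICT above).

Answer: Yes. C → x '+' id with FOLLOW(C) on { 'x' }; C → C D '+' with FOLLOW(C) on { '+', 'd', 'x' }; C → d with FOLLOW(C) on { 'd' }; C → x with FOLLOW(C) on { 'x' }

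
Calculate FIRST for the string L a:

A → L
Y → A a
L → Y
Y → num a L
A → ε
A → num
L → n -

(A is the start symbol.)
FIRST sets of the non-terminals involved (from the grammar, by fixed-point iteration):
  FIRST(L) = { 'a', 'n', 'num' }

To compute FIRST(L a), process the symbols left to right:
Symbol L is a non-terminal. Add FIRST(L) \ {ε} = { 'a', 'n', 'num' }
L is not nullable (ε ∉ FIRST(L)), so stop here.
FIRST(L a) = { 'a', 'n', 'num' }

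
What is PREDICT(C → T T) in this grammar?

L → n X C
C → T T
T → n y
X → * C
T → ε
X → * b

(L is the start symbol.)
PREDICT(C → T T) = (FIRST(RHS) \ {ε}) ∪ (FOLLOW(C) if ε ∈ FIRST(RHS), i.e. RHS ⇒* ε)
FIRST(T) = { 'n', ε }
FIRST(T T) = { 'n', ε }
ε ∈ FIRST(T T) (the right-hand side is nullable), so add FOLLOW(C) = { $, 'n' }
PREDICT(C → T T) = { $, 'n' }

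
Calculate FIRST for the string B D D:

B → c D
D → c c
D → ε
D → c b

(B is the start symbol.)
{ 'c' }

FIRST sets of the non-terminals involved (from the grammar, by fixed-point iteration):
  FIRST(B) = { 'c' }

To compute FIRST(B D D), process the symbols left to right:
Symbol B is a non-terminal. Add FIRST(B) \ {ε} = { 'c' }
B is not nullable (ε ∉ FIRST(B)), so stop here.
FIRST(B D D) = { 'c' }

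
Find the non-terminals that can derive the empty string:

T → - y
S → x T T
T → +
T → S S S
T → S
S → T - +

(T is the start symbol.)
A non-terminal is nullable if it can derive ε (the empty string): either it has an ε-production, or it has a production whose right-hand side consists entirely of nullable non-terminals.

There are no ε-productions, so no non-terminal can derive ε.
No non-terminals are nullable.

Answer: None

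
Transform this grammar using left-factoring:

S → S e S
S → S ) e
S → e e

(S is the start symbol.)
S → S S'
S' → e S
S' → ) e
S → e e

Left-factoring transforms A → αβ₁ | αβ₂ into A → αA' and A' → β₁ | β₂
(α is the longest common prefix among the alternatives). Repeat until
no nonterminal has two alternatives with a common prefix.

Round 1: S has alternatives sharing prefix 'S'. Introduce S': S → S S'
  Add: S' → e S
  Add: S' → ) e

No remaining common prefixes — done.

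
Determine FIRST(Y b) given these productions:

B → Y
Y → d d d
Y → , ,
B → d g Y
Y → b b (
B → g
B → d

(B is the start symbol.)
FIRST sets of the non-terminals involved (from the grammar, by fixed-point iteration):
  FIRST(Y) = { ',', 'b', 'd' }

To compute FIRST(Y b), process the symbols left to right:
Symbol Y is a non-terminal. Add FIRST(Y) \ {ε} = { ',', 'b', 'd' }
Y is not nullable (ε ∉ FIRST(Y)), so stop here.
FIRST(Y b) = { ',', 'b', 'd' }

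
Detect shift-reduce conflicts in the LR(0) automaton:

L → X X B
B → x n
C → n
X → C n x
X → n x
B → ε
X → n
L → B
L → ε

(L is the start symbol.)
A shift-reduce conflict occurs when an LR(0) state has both:
  - a complete (reduce) item [A → α .] (dot at the end), and
  - a shift item [B → β . c γ] (dot before a terminal).

Augment with L' → L and build the canonical LR(0) collection (I0 = CLOSURE({[L' → . L]}), then GOTO on every symbol after a dot until no new states appear). It has 13 states:
  I0: { [B → . x n], [B → .], [C → . n], [L → . B], [L → . X X B], [L → .], [L' → . L], [X → . C n x], [X → . n x], [X → . n] }  — shift, 2 reduces
  I1: { [L → B .] }  — reduce
  I2: { [X → C . n x] }  — shift
  I3: { [L' → L .] }  — accept
  I4: { [C → . n], [L → X . X B], [X → . C n x], [X → . n x], [X → . n] }  — shift
  I5: { [C → n .], [X → n . x], [X → n .] }  — shift, 2 reduces
  I6: { [B → x . n] }  — shift
  I7: { [B → x n .] }  — reduce
  I8: { [X → n x .] }  — reduce
  I9: { [B → . x n], [B → .], [L → X X . B] }  — shift, reduce
  I10: { [L → X X B .] }  — reduce
  I11: { [X → C n . x] }  — shift
  I12: { [X → C n x .] }  — reduce

I0 contains reduce items [B → .], [L → .] and shift items [B → . x n], [C → . n], [X → . n], [X → . n x] — shift-reduce conflict.
I5 contains reduce items [C → n .], [X → n .] and shift item [X → n . x] — shift-reduce conflict.
I9 contains reduce item [B → .] and shift item [B → . x n] — shift-reduce conflict.

Answer: Yes — I0: [B → .] vs [B → . x n]; I5: [C → n .] vs [X → n . x]; I9: [B → .] vs [B → . x n]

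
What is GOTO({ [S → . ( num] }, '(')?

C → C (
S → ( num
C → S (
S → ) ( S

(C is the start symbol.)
GOTO(I, '(') = CLOSURE({ [A → αX.β] : [A → α.Xβ] ∈ I, X = '(' })

Items with dot before '(', with the dot advanced:
  [S → . ( num] → [S → ( . num]
Closure adds nothing (no advanced item has the dot before a non-terminal).

GOTO = { [S → ( . num] }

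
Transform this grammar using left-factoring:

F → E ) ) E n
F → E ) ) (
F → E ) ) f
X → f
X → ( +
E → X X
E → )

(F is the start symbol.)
Left-factoring transforms A → αβ₁ | αβ₂ into A → αA' and A' → β₁ | β₂
(α is the longest common prefix among the alternatives). Repeat until
no nonterminal has two alternatives with a common prefix.

Round 1: F has alternatives sharing prefix 'E ) )'. Introduce F': F → E ) ) F'
  Add: F' → E n
  Add: F' → (
  Add: F' → f

No remaining common prefixes — done.

Resulting grammar:
F → E ) ) F'
F' → E n
F' → (
F' → f
X → f
X → ( +
E → X X
E → )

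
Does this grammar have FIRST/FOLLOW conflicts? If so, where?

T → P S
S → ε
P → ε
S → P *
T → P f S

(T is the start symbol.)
A FIRST/FOLLOW conflict occurs when a non-terminal N has a nullable alternative N → β (β ⇒* ε) and another alternative N → α with FIRST(α) ∩ FOLLOW(N) ≠ ∅: on such a lookahead the parser cannot decide between expanding α and letting N vanish via β.

Nullable non-terminals: P, S, T.
FIRST sets used below: FIRST(P) = { ε }, FIRST(S) = { '*', ε }
P has a nullable alternative but only one production, so nothing to check.

S: nullable alternative(s) S → ε; FOLLOW(S) = { $ }
  S → ε: FIRST \ {ε} = { } — this is the only nullable alternative, skip
  S → P *: FIRST \ {ε} = { '*' } — disjoint from FOLLOW(S)

T: nullable alternative(s) T → P S; FOLLOW(T) = { $ }
  T → P S: FIRST \ {ε} = { '*' } — this is the only nullable alternative, skip
  T → P f S: FIRST \ {ε} = { 'f' } — disjoint from FOLLOW(T)

No FIRST/FOLLOW conflicts found.

Answer: No FIRST/FOLLOW conflicts.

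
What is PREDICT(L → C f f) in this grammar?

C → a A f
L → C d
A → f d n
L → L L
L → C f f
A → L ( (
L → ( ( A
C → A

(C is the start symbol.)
PREDICT(L → C f f) = (FIRST(RHS) \ {ε}) ∪ (FOLLOW(L) if ε ∈ FIRST(RHS), i.e. RHS ⇒* ε)
FIRST(C) = { '(', 'a', 'f' }
FIRST(C f f) = { '(', 'a', 'f' }
ε ∉ FIRST(C f f), so FOLLOW(L) is not added.
PREDICT(L → C f f) = { '(', 'a', 'f' }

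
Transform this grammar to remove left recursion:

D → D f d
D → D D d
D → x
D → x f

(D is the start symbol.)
D → x D'
D → x f D'
D' → f d D'
D' → D d D'
D' → ε

D is directly left-recursive. The standard transformation for
  A → A α₁ | ... | A α_m | β₁ | ... | β_n
is
  A  → β₁ A' | ... | β_n A'
  A' → α₁ A' | ... | α_m A' | ε

D → x becomes D → x D'
D → x f becomes D → x f D'
D → D f d becomes D' → f d D'
D → D D d becomes D' → D d D'
Add D' → ε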